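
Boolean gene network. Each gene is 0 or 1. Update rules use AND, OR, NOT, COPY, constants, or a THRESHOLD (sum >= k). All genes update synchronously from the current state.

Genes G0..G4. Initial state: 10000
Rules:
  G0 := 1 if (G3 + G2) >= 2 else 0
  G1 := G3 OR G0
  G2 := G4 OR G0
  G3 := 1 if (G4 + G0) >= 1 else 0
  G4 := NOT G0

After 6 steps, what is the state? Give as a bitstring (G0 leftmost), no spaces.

Step 1: G0=(0+0>=2)=0 G1=G3|G0=0|1=1 G2=G4|G0=0|1=1 G3=(0+1>=1)=1 G4=NOT G0=NOT 1=0 -> 01110
Step 2: G0=(1+1>=2)=1 G1=G3|G0=1|0=1 G2=G4|G0=0|0=0 G3=(0+0>=1)=0 G4=NOT G0=NOT 0=1 -> 11001
Step 3: G0=(0+0>=2)=0 G1=G3|G0=0|1=1 G2=G4|G0=1|1=1 G3=(1+1>=1)=1 G4=NOT G0=NOT 1=0 -> 01110
Step 4: G0=(1+1>=2)=1 G1=G3|G0=1|0=1 G2=G4|G0=0|0=0 G3=(0+0>=1)=0 G4=NOT G0=NOT 0=1 -> 11001
Step 5: G0=(0+0>=2)=0 G1=G3|G0=0|1=1 G2=G4|G0=1|1=1 G3=(1+1>=1)=1 G4=NOT G0=NOT 1=0 -> 01110
Step 6: G0=(1+1>=2)=1 G1=G3|G0=1|0=1 G2=G4|G0=0|0=0 G3=(0+0>=1)=0 G4=NOT G0=NOT 0=1 -> 11001

11001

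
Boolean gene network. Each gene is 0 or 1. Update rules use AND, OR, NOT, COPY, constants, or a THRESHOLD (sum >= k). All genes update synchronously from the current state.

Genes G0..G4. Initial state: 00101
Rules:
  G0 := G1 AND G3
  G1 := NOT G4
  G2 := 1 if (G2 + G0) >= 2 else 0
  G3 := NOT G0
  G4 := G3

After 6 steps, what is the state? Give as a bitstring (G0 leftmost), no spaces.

Step 1: G0=G1&G3=0&0=0 G1=NOT G4=NOT 1=0 G2=(1+0>=2)=0 G3=NOT G0=NOT 0=1 G4=G3=0 -> 00010
Step 2: G0=G1&G3=0&1=0 G1=NOT G4=NOT 0=1 G2=(0+0>=2)=0 G3=NOT G0=NOT 0=1 G4=G3=1 -> 01011
Step 3: G0=G1&G3=1&1=1 G1=NOT G4=NOT 1=0 G2=(0+0>=2)=0 G3=NOT G0=NOT 0=1 G4=G3=1 -> 10011
Step 4: G0=G1&G3=0&1=0 G1=NOT G4=NOT 1=0 G2=(0+1>=2)=0 G3=NOT G0=NOT 1=0 G4=G3=1 -> 00001
Step 5: G0=G1&G3=0&0=0 G1=NOT G4=NOT 1=0 G2=(0+0>=2)=0 G3=NOT G0=NOT 0=1 G4=G3=0 -> 00010
Step 6: G0=G1&G3=0&1=0 G1=NOT G4=NOT 0=1 G2=(0+0>=2)=0 G3=NOT G0=NOT 0=1 G4=G3=1 -> 01011

01011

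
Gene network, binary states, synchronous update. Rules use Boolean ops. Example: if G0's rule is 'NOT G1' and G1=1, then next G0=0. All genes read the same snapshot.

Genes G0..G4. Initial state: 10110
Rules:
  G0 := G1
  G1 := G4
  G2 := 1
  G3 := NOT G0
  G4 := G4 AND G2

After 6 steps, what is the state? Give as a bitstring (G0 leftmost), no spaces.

Step 1: G0=G1=0 G1=G4=0 G2=1(const) G3=NOT G0=NOT 1=0 G4=G4&G2=0&1=0 -> 00100
Step 2: G0=G1=0 G1=G4=0 G2=1(const) G3=NOT G0=NOT 0=1 G4=G4&G2=0&1=0 -> 00110
Step 3: G0=G1=0 G1=G4=0 G2=1(const) G3=NOT G0=NOT 0=1 G4=G4&G2=0&1=0 -> 00110
Step 4: G0=G1=0 G1=G4=0 G2=1(const) G3=NOT G0=NOT 0=1 G4=G4&G2=0&1=0 -> 00110
Step 5: G0=G1=0 G1=G4=0 G2=1(const) G3=NOT G0=NOT 0=1 G4=G4&G2=0&1=0 -> 00110
Step 6: G0=G1=0 G1=G4=0 G2=1(const) G3=NOT G0=NOT 0=1 G4=G4&G2=0&1=0 -> 00110

00110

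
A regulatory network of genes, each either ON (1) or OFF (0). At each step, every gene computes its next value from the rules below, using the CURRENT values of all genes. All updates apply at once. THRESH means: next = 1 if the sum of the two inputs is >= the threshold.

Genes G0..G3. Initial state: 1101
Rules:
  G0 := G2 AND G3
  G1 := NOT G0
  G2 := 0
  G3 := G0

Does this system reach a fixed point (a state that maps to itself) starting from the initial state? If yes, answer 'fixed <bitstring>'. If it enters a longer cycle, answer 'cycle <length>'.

Answer: fixed 0100

Derivation:
Step 0: 1101
Step 1: G0=G2&G3=0&1=0 G1=NOT G0=NOT 1=0 G2=0(const) G3=G0=1 -> 0001
Step 2: G0=G2&G3=0&1=0 G1=NOT G0=NOT 0=1 G2=0(const) G3=G0=0 -> 0100
Step 3: G0=G2&G3=0&0=0 G1=NOT G0=NOT 0=1 G2=0(const) G3=G0=0 -> 0100
Fixed point reached at step 2: 0100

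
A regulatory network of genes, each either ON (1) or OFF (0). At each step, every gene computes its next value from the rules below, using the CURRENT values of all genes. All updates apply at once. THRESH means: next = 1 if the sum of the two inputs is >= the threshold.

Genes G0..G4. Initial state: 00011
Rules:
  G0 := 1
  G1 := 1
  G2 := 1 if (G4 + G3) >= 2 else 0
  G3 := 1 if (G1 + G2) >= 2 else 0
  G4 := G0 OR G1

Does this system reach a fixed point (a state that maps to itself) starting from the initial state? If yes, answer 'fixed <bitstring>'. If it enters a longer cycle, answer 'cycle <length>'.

Step 0: 00011
Step 1: G0=1(const) G1=1(const) G2=(1+1>=2)=1 G3=(0+0>=2)=0 G4=G0|G1=0|0=0 -> 11100
Step 2: G0=1(const) G1=1(const) G2=(0+0>=2)=0 G3=(1+1>=2)=1 G4=G0|G1=1|1=1 -> 11011
Step 3: G0=1(const) G1=1(const) G2=(1+1>=2)=1 G3=(1+0>=2)=0 G4=G0|G1=1|1=1 -> 11101
Step 4: G0=1(const) G1=1(const) G2=(1+0>=2)=0 G3=(1+1>=2)=1 G4=G0|G1=1|1=1 -> 11011
Cycle of length 2 starting at step 2 -> no fixed point

Answer: cycle 2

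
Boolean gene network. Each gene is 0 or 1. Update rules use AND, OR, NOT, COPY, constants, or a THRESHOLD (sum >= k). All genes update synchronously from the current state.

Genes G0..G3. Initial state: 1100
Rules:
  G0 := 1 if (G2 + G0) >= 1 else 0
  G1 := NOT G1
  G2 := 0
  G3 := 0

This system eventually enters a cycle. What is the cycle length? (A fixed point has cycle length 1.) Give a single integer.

Answer: 2

Derivation:
Step 0: 1100
Step 1: G0=(0+1>=1)=1 G1=NOT G1=NOT 1=0 G2=0(const) G3=0(const) -> 1000
Step 2: G0=(0+1>=1)=1 G1=NOT G1=NOT 0=1 G2=0(const) G3=0(const) -> 1100
State from step 2 equals state from step 0 -> cycle length 2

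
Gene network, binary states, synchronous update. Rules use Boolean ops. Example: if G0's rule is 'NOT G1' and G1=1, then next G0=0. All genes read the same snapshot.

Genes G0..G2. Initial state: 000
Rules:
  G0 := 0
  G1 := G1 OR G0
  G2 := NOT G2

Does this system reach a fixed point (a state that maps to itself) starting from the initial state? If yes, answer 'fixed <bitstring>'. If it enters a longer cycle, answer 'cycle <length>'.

Step 0: 000
Step 1: G0=0(const) G1=G1|G0=0|0=0 G2=NOT G2=NOT 0=1 -> 001
Step 2: G0=0(const) G1=G1|G0=0|0=0 G2=NOT G2=NOT 1=0 -> 000
Cycle of length 2 starting at step 0 -> no fixed point

Answer: cycle 2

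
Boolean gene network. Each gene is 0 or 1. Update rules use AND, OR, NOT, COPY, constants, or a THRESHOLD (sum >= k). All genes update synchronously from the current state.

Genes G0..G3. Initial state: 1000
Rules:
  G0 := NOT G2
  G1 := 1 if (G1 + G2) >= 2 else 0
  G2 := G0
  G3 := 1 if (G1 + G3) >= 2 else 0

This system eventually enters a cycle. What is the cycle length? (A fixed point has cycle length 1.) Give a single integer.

Step 0: 1000
Step 1: G0=NOT G2=NOT 0=1 G1=(0+0>=2)=0 G2=G0=1 G3=(0+0>=2)=0 -> 1010
Step 2: G0=NOT G2=NOT 1=0 G1=(0+1>=2)=0 G2=G0=1 G3=(0+0>=2)=0 -> 0010
Step 3: G0=NOT G2=NOT 1=0 G1=(0+1>=2)=0 G2=G0=0 G3=(0+0>=2)=0 -> 0000
Step 4: G0=NOT G2=NOT 0=1 G1=(0+0>=2)=0 G2=G0=0 G3=(0+0>=2)=0 -> 1000
State from step 4 equals state from step 0 -> cycle length 4

Answer: 4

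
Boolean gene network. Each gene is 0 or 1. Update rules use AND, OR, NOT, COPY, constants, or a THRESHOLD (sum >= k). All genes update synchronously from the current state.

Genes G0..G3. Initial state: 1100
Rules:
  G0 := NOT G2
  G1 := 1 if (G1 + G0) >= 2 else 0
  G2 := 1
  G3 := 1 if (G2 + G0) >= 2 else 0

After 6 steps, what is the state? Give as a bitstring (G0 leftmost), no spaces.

Step 1: G0=NOT G2=NOT 0=1 G1=(1+1>=2)=1 G2=1(const) G3=(0+1>=2)=0 -> 1110
Step 2: G0=NOT G2=NOT 1=0 G1=(1+1>=2)=1 G2=1(const) G3=(1+1>=2)=1 -> 0111
Step 3: G0=NOT G2=NOT 1=0 G1=(1+0>=2)=0 G2=1(const) G3=(1+0>=2)=0 -> 0010
Step 4: G0=NOT G2=NOT 1=0 G1=(0+0>=2)=0 G2=1(const) G3=(1+0>=2)=0 -> 0010
Step 5: G0=NOT G2=NOT 1=0 G1=(0+0>=2)=0 G2=1(const) G3=(1+0>=2)=0 -> 0010
Step 6: G0=NOT G2=NOT 1=0 G1=(0+0>=2)=0 G2=1(const) G3=(1+0>=2)=0 -> 0010

0010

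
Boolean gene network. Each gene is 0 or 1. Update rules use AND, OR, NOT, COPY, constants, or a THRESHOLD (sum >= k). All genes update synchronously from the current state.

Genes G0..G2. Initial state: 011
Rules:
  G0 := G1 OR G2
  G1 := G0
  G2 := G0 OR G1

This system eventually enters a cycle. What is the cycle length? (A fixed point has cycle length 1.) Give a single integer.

Step 0: 011
Step 1: G0=G1|G2=1|1=1 G1=G0=0 G2=G0|G1=0|1=1 -> 101
Step 2: G0=G1|G2=0|1=1 G1=G0=1 G2=G0|G1=1|0=1 -> 111
Step 3: G0=G1|G2=1|1=1 G1=G0=1 G2=G0|G1=1|1=1 -> 111
State from step 3 equals state from step 2 -> cycle length 1

Answer: 1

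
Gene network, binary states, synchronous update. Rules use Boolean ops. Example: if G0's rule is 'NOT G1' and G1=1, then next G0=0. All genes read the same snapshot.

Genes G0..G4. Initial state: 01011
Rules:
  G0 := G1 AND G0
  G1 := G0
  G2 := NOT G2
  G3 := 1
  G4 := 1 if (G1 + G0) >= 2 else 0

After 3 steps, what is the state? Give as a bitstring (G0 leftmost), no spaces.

Step 1: G0=G1&G0=1&0=0 G1=G0=0 G2=NOT G2=NOT 0=1 G3=1(const) G4=(1+0>=2)=0 -> 00110
Step 2: G0=G1&G0=0&0=0 G1=G0=0 G2=NOT G2=NOT 1=0 G3=1(const) G4=(0+0>=2)=0 -> 00010
Step 3: G0=G1&G0=0&0=0 G1=G0=0 G2=NOT G2=NOT 0=1 G3=1(const) G4=(0+0>=2)=0 -> 00110

00110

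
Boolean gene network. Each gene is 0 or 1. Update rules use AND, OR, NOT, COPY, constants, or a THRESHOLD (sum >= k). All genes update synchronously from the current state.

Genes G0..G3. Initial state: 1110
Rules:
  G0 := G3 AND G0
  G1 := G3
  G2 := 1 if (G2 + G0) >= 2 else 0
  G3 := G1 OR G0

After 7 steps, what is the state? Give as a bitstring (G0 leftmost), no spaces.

Step 1: G0=G3&G0=0&1=0 G1=G3=0 G2=(1+1>=2)=1 G3=G1|G0=1|1=1 -> 0011
Step 2: G0=G3&G0=1&0=0 G1=G3=1 G2=(1+0>=2)=0 G3=G1|G0=0|0=0 -> 0100
Step 3: G0=G3&G0=0&0=0 G1=G3=0 G2=(0+0>=2)=0 G3=G1|G0=1|0=1 -> 0001
Step 4: G0=G3&G0=1&0=0 G1=G3=1 G2=(0+0>=2)=0 G3=G1|G0=0|0=0 -> 0100
Step 5: G0=G3&G0=0&0=0 G1=G3=0 G2=(0+0>=2)=0 G3=G1|G0=1|0=1 -> 0001
Step 6: G0=G3&G0=1&0=0 G1=G3=1 G2=(0+0>=2)=0 G3=G1|G0=0|0=0 -> 0100
Step 7: G0=G3&G0=0&0=0 G1=G3=0 G2=(0+0>=2)=0 G3=G1|G0=1|0=1 -> 0001

0001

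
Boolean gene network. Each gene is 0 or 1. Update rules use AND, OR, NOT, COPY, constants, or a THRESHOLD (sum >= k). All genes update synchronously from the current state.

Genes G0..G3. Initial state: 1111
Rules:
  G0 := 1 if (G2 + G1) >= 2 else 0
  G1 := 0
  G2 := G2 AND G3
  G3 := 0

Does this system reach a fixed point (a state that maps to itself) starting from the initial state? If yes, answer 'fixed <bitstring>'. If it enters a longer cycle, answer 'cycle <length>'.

Answer: fixed 0000

Derivation:
Step 0: 1111
Step 1: G0=(1+1>=2)=1 G1=0(const) G2=G2&G3=1&1=1 G3=0(const) -> 1010
Step 2: G0=(1+0>=2)=0 G1=0(const) G2=G2&G3=1&0=0 G3=0(const) -> 0000
Step 3: G0=(0+0>=2)=0 G1=0(const) G2=G2&G3=0&0=0 G3=0(const) -> 0000
Fixed point reached at step 2: 0000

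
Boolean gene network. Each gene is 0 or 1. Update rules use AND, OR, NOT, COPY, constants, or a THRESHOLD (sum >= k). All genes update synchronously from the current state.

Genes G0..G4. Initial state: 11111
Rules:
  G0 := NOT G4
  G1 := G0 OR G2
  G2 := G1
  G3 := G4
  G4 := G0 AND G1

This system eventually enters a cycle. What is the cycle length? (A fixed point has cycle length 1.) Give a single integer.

Answer: 4

Derivation:
Step 0: 11111
Step 1: G0=NOT G4=NOT 1=0 G1=G0|G2=1|1=1 G2=G1=1 G3=G4=1 G4=G0&G1=1&1=1 -> 01111
Step 2: G0=NOT G4=NOT 1=0 G1=G0|G2=0|1=1 G2=G1=1 G3=G4=1 G4=G0&G1=0&1=0 -> 01110
Step 3: G0=NOT G4=NOT 0=1 G1=G0|G2=0|1=1 G2=G1=1 G3=G4=0 G4=G0&G1=0&1=0 -> 11100
Step 4: G0=NOT G4=NOT 0=1 G1=G0|G2=1|1=1 G2=G1=1 G3=G4=0 G4=G0&G1=1&1=1 -> 11101
Step 5: G0=NOT G4=NOT 1=0 G1=G0|G2=1|1=1 G2=G1=1 G3=G4=1 G4=G0&G1=1&1=1 -> 01111
State from step 5 equals state from step 1 -> cycle length 4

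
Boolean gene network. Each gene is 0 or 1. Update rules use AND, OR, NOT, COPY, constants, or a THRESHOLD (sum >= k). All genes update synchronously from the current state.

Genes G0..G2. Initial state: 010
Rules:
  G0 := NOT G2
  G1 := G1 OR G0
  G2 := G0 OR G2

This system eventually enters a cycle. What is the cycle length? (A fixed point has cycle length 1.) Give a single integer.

Step 0: 010
Step 1: G0=NOT G2=NOT 0=1 G1=G1|G0=1|0=1 G2=G0|G2=0|0=0 -> 110
Step 2: G0=NOT G2=NOT 0=1 G1=G1|G0=1|1=1 G2=G0|G2=1|0=1 -> 111
Step 3: G0=NOT G2=NOT 1=0 G1=G1|G0=1|1=1 G2=G0|G2=1|1=1 -> 011
Step 4: G0=NOT G2=NOT 1=0 G1=G1|G0=1|0=1 G2=G0|G2=0|1=1 -> 011
State from step 4 equals state from step 3 -> cycle length 1

Answer: 1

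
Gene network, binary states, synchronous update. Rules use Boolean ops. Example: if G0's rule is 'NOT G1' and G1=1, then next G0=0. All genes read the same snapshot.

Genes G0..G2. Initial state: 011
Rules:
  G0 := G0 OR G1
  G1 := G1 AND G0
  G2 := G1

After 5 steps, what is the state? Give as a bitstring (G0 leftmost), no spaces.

Step 1: G0=G0|G1=0|1=1 G1=G1&G0=1&0=0 G2=G1=1 -> 101
Step 2: G0=G0|G1=1|0=1 G1=G1&G0=0&1=0 G2=G1=0 -> 100
Step 3: G0=G0|G1=1|0=1 G1=G1&G0=0&1=0 G2=G1=0 -> 100
Step 4: G0=G0|G1=1|0=1 G1=G1&G0=0&1=0 G2=G1=0 -> 100
Step 5: G0=G0|G1=1|0=1 G1=G1&G0=0&1=0 G2=G1=0 -> 100

100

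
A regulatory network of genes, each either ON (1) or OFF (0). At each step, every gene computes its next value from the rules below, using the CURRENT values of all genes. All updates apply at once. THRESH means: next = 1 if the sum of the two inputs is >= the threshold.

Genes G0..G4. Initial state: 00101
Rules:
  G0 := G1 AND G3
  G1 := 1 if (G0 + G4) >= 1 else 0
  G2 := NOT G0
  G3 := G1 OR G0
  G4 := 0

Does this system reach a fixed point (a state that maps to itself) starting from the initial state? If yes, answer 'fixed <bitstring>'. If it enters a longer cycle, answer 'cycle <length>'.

Answer: fixed 00100

Derivation:
Step 0: 00101
Step 1: G0=G1&G3=0&0=0 G1=(0+1>=1)=1 G2=NOT G0=NOT 0=1 G3=G1|G0=0|0=0 G4=0(const) -> 01100
Step 2: G0=G1&G3=1&0=0 G1=(0+0>=1)=0 G2=NOT G0=NOT 0=1 G3=G1|G0=1|0=1 G4=0(const) -> 00110
Step 3: G0=G1&G3=0&1=0 G1=(0+0>=1)=0 G2=NOT G0=NOT 0=1 G3=G1|G0=0|0=0 G4=0(const) -> 00100
Step 4: G0=G1&G3=0&0=0 G1=(0+0>=1)=0 G2=NOT G0=NOT 0=1 G3=G1|G0=0|0=0 G4=0(const) -> 00100
Fixed point reached at step 3: 00100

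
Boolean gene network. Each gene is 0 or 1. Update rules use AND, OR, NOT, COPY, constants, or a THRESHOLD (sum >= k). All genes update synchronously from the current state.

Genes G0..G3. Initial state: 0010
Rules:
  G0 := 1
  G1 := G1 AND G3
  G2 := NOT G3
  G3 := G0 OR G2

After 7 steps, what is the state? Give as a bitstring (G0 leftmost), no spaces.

Step 1: G0=1(const) G1=G1&G3=0&0=0 G2=NOT G3=NOT 0=1 G3=G0|G2=0|1=1 -> 1011
Step 2: G0=1(const) G1=G1&G3=0&1=0 G2=NOT G3=NOT 1=0 G3=G0|G2=1|1=1 -> 1001
Step 3: G0=1(const) G1=G1&G3=0&1=0 G2=NOT G3=NOT 1=0 G3=G0|G2=1|0=1 -> 1001
Step 4: G0=1(const) G1=G1&G3=0&1=0 G2=NOT G3=NOT 1=0 G3=G0|G2=1|0=1 -> 1001
Step 5: G0=1(const) G1=G1&G3=0&1=0 G2=NOT G3=NOT 1=0 G3=G0|G2=1|0=1 -> 1001
Step 6: G0=1(const) G1=G1&G3=0&1=0 G2=NOT G3=NOT 1=0 G3=G0|G2=1|0=1 -> 1001
Step 7: G0=1(const) G1=G1&G3=0&1=0 G2=NOT G3=NOT 1=0 G3=G0|G2=1|0=1 -> 1001

1001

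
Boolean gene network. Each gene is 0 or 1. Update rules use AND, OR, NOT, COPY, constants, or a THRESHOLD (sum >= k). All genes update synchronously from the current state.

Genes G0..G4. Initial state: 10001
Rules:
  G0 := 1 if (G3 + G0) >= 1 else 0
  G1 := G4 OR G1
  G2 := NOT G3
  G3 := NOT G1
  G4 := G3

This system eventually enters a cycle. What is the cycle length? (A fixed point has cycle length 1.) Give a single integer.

Step 0: 10001
Step 1: G0=(0+1>=1)=1 G1=G4|G1=1|0=1 G2=NOT G3=NOT 0=1 G3=NOT G1=NOT 0=1 G4=G3=0 -> 11110
Step 2: G0=(1+1>=1)=1 G1=G4|G1=0|1=1 G2=NOT G3=NOT 1=0 G3=NOT G1=NOT 1=0 G4=G3=1 -> 11001
Step 3: G0=(0+1>=1)=1 G1=G4|G1=1|1=1 G2=NOT G3=NOT 0=1 G3=NOT G1=NOT 1=0 G4=G3=0 -> 11100
Step 4: G0=(0+1>=1)=1 G1=G4|G1=0|1=1 G2=NOT G3=NOT 0=1 G3=NOT G1=NOT 1=0 G4=G3=0 -> 11100
State from step 4 equals state from step 3 -> cycle length 1

Answer: 1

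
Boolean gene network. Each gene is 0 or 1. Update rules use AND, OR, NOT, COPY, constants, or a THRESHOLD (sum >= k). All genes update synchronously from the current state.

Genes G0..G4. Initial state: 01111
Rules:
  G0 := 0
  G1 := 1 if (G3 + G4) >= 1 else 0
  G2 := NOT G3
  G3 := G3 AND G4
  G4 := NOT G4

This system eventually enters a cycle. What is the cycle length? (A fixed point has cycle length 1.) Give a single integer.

Answer: 2

Derivation:
Step 0: 01111
Step 1: G0=0(const) G1=(1+1>=1)=1 G2=NOT G3=NOT 1=0 G3=G3&G4=1&1=1 G4=NOT G4=NOT 1=0 -> 01010
Step 2: G0=0(const) G1=(1+0>=1)=1 G2=NOT G3=NOT 1=0 G3=G3&G4=1&0=0 G4=NOT G4=NOT 0=1 -> 01001
Step 3: G0=0(const) G1=(0+1>=1)=1 G2=NOT G3=NOT 0=1 G3=G3&G4=0&1=0 G4=NOT G4=NOT 1=0 -> 01100
Step 4: G0=0(const) G1=(0+0>=1)=0 G2=NOT G3=NOT 0=1 G3=G3&G4=0&0=0 G4=NOT G4=NOT 0=1 -> 00101
Step 5: G0=0(const) G1=(0+1>=1)=1 G2=NOT G3=NOT 0=1 G3=G3&G4=0&1=0 G4=NOT G4=NOT 1=0 -> 01100
State from step 5 equals state from step 3 -> cycle length 2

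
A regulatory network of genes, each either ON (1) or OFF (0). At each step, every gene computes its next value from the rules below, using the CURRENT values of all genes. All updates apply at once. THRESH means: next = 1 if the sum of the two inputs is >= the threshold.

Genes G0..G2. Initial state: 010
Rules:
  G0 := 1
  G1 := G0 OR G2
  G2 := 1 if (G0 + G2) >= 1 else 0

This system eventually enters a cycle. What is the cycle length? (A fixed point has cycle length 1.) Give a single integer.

Step 0: 010
Step 1: G0=1(const) G1=G0|G2=0|0=0 G2=(0+0>=1)=0 -> 100
Step 2: G0=1(const) G1=G0|G2=1|0=1 G2=(1+0>=1)=1 -> 111
Step 3: G0=1(const) G1=G0|G2=1|1=1 G2=(1+1>=1)=1 -> 111
State from step 3 equals state from step 2 -> cycle length 1

Answer: 1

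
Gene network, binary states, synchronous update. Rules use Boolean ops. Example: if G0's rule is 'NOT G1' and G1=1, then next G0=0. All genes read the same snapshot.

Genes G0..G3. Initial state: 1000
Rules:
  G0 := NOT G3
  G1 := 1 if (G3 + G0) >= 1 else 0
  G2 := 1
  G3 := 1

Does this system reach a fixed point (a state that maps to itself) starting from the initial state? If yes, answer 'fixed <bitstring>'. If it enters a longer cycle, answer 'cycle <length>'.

Step 0: 1000
Step 1: G0=NOT G3=NOT 0=1 G1=(0+1>=1)=1 G2=1(const) G3=1(const) -> 1111
Step 2: G0=NOT G3=NOT 1=0 G1=(1+1>=1)=1 G2=1(const) G3=1(const) -> 0111
Step 3: G0=NOT G3=NOT 1=0 G1=(1+0>=1)=1 G2=1(const) G3=1(const) -> 0111
Fixed point reached at step 2: 0111

Answer: fixed 0111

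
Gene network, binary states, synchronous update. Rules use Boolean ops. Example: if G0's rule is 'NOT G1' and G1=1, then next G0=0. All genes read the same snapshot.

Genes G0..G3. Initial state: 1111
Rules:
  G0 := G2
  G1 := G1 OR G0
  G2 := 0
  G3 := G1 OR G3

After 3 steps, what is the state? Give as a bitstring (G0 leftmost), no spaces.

Step 1: G0=G2=1 G1=G1|G0=1|1=1 G2=0(const) G3=G1|G3=1|1=1 -> 1101
Step 2: G0=G2=0 G1=G1|G0=1|1=1 G2=0(const) G3=G1|G3=1|1=1 -> 0101
Step 3: G0=G2=0 G1=G1|G0=1|0=1 G2=0(const) G3=G1|G3=1|1=1 -> 0101

0101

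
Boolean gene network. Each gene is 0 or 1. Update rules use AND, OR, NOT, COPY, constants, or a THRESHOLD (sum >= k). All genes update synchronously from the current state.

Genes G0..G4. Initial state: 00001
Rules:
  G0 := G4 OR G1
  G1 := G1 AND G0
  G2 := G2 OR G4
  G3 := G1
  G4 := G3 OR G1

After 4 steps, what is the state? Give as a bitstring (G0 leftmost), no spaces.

Step 1: G0=G4|G1=1|0=1 G1=G1&G0=0&0=0 G2=G2|G4=0|1=1 G3=G1=0 G4=G3|G1=0|0=0 -> 10100
Step 2: G0=G4|G1=0|0=0 G1=G1&G0=0&1=0 G2=G2|G4=1|0=1 G3=G1=0 G4=G3|G1=0|0=0 -> 00100
Step 3: G0=G4|G1=0|0=0 G1=G1&G0=0&0=0 G2=G2|G4=1|0=1 G3=G1=0 G4=G3|G1=0|0=0 -> 00100
Step 4: G0=G4|G1=0|0=0 G1=G1&G0=0&0=0 G2=G2|G4=1|0=1 G3=G1=0 G4=G3|G1=0|0=0 -> 00100

00100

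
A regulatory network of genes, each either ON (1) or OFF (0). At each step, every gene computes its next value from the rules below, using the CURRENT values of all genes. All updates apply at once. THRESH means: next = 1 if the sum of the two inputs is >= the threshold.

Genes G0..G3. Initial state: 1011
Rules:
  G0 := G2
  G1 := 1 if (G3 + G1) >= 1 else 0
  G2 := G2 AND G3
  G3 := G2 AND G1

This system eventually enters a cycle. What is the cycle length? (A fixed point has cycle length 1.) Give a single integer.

Step 0: 1011
Step 1: G0=G2=1 G1=(1+0>=1)=1 G2=G2&G3=1&1=1 G3=G2&G1=1&0=0 -> 1110
Step 2: G0=G2=1 G1=(0+1>=1)=1 G2=G2&G3=1&0=0 G3=G2&G1=1&1=1 -> 1101
Step 3: G0=G2=0 G1=(1+1>=1)=1 G2=G2&G3=0&1=0 G3=G2&G1=0&1=0 -> 0100
Step 4: G0=G2=0 G1=(0+1>=1)=1 G2=G2&G3=0&0=0 G3=G2&G1=0&1=0 -> 0100
State from step 4 equals state from step 3 -> cycle length 1

Answer: 1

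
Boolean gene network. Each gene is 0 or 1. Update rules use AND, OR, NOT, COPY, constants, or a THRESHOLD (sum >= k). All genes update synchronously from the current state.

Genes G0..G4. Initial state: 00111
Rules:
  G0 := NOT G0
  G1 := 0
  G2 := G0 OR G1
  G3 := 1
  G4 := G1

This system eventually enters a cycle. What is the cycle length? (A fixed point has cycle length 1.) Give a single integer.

Answer: 2

Derivation:
Step 0: 00111
Step 1: G0=NOT G0=NOT 0=1 G1=0(const) G2=G0|G1=0|0=0 G3=1(const) G4=G1=0 -> 10010
Step 2: G0=NOT G0=NOT 1=0 G1=0(const) G2=G0|G1=1|0=1 G3=1(const) G4=G1=0 -> 00110
Step 3: G0=NOT G0=NOT 0=1 G1=0(const) G2=G0|G1=0|0=0 G3=1(const) G4=G1=0 -> 10010
State from step 3 equals state from step 1 -> cycle length 2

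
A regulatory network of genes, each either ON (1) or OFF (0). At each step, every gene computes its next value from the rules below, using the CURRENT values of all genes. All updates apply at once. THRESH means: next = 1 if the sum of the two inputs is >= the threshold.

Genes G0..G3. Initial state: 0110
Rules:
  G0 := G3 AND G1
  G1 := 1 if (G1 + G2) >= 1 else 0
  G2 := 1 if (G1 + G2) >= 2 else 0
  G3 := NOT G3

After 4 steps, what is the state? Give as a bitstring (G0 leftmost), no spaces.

Step 1: G0=G3&G1=0&1=0 G1=(1+1>=1)=1 G2=(1+1>=2)=1 G3=NOT G3=NOT 0=1 -> 0111
Step 2: G0=G3&G1=1&1=1 G1=(1+1>=1)=1 G2=(1+1>=2)=1 G3=NOT G3=NOT 1=0 -> 1110
Step 3: G0=G3&G1=0&1=0 G1=(1+1>=1)=1 G2=(1+1>=2)=1 G3=NOT G3=NOT 0=1 -> 0111
Step 4: G0=G3&G1=1&1=1 G1=(1+1>=1)=1 G2=(1+1>=2)=1 G3=NOT G3=NOT 1=0 -> 1110

1110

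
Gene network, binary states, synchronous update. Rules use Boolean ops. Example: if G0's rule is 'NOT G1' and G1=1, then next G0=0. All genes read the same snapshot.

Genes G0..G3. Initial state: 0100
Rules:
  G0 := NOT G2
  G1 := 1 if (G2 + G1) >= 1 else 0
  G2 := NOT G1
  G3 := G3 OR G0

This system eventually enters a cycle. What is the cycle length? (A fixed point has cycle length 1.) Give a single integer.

Step 0: 0100
Step 1: G0=NOT G2=NOT 0=1 G1=(0+1>=1)=1 G2=NOT G1=NOT 1=0 G3=G3|G0=0|0=0 -> 1100
Step 2: G0=NOT G2=NOT 0=1 G1=(0+1>=1)=1 G2=NOT G1=NOT 1=0 G3=G3|G0=0|1=1 -> 1101
Step 3: G0=NOT G2=NOT 0=1 G1=(0+1>=1)=1 G2=NOT G1=NOT 1=0 G3=G3|G0=1|1=1 -> 1101
State from step 3 equals state from step 2 -> cycle length 1

Answer: 1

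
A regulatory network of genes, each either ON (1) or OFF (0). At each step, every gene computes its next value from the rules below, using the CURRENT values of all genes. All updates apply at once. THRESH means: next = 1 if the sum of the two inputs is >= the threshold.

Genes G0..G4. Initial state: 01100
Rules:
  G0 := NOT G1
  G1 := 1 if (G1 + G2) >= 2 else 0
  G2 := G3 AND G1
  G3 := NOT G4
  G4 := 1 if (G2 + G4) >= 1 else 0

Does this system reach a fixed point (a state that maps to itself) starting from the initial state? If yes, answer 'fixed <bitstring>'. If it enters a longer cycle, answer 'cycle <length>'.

Answer: fixed 10001

Derivation:
Step 0: 01100
Step 1: G0=NOT G1=NOT 1=0 G1=(1+1>=2)=1 G2=G3&G1=0&1=0 G3=NOT G4=NOT 0=1 G4=(1+0>=1)=1 -> 01011
Step 2: G0=NOT G1=NOT 1=0 G1=(1+0>=2)=0 G2=G3&G1=1&1=1 G3=NOT G4=NOT 1=0 G4=(0+1>=1)=1 -> 00101
Step 3: G0=NOT G1=NOT 0=1 G1=(0+1>=2)=0 G2=G3&G1=0&0=0 G3=NOT G4=NOT 1=0 G4=(1+1>=1)=1 -> 10001
Step 4: G0=NOT G1=NOT 0=1 G1=(0+0>=2)=0 G2=G3&G1=0&0=0 G3=NOT G4=NOT 1=0 G4=(0+1>=1)=1 -> 10001
Fixed point reached at step 3: 10001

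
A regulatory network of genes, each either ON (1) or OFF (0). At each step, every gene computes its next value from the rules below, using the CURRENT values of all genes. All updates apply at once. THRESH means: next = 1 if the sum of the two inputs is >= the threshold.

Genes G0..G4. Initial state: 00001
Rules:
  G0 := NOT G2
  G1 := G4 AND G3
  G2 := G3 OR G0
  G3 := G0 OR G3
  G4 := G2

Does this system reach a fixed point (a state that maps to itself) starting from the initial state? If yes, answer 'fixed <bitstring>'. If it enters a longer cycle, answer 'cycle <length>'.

Answer: fixed 01111

Derivation:
Step 0: 00001
Step 1: G0=NOT G2=NOT 0=1 G1=G4&G3=1&0=0 G2=G3|G0=0|0=0 G3=G0|G3=0|0=0 G4=G2=0 -> 10000
Step 2: G0=NOT G2=NOT 0=1 G1=G4&G3=0&0=0 G2=G3|G0=0|1=1 G3=G0|G3=1|0=1 G4=G2=0 -> 10110
Step 3: G0=NOT G2=NOT 1=0 G1=G4&G3=0&1=0 G2=G3|G0=1|1=1 G3=G0|G3=1|1=1 G4=G2=1 -> 00111
Step 4: G0=NOT G2=NOT 1=0 G1=G4&G3=1&1=1 G2=G3|G0=1|0=1 G3=G0|G3=0|1=1 G4=G2=1 -> 01111
Step 5: G0=NOT G2=NOT 1=0 G1=G4&G3=1&1=1 G2=G3|G0=1|0=1 G3=G0|G3=0|1=1 G4=G2=1 -> 01111
Fixed point reached at step 4: 01111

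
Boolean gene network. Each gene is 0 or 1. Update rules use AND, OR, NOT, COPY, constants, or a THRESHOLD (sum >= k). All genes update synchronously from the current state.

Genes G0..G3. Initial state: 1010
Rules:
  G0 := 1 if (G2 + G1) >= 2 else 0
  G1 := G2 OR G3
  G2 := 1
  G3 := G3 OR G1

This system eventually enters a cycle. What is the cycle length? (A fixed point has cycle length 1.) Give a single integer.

Step 0: 1010
Step 1: G0=(1+0>=2)=0 G1=G2|G3=1|0=1 G2=1(const) G3=G3|G1=0|0=0 -> 0110
Step 2: G0=(1+1>=2)=1 G1=G2|G3=1|0=1 G2=1(const) G3=G3|G1=0|1=1 -> 1111
Step 3: G0=(1+1>=2)=1 G1=G2|G3=1|1=1 G2=1(const) G3=G3|G1=1|1=1 -> 1111
State from step 3 equals state from step 2 -> cycle length 1

Answer: 1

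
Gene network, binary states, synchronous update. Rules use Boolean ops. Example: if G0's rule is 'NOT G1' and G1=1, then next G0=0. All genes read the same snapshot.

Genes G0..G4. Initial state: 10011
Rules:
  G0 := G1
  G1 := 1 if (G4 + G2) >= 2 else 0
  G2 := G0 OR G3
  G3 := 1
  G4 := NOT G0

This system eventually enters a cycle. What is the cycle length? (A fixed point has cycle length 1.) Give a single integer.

Step 0: 10011
Step 1: G0=G1=0 G1=(1+0>=2)=0 G2=G0|G3=1|1=1 G3=1(const) G4=NOT G0=NOT 1=0 -> 00110
Step 2: G0=G1=0 G1=(0+1>=2)=0 G2=G0|G3=0|1=1 G3=1(const) G4=NOT G0=NOT 0=1 -> 00111
Step 3: G0=G1=0 G1=(1+1>=2)=1 G2=G0|G3=0|1=1 G3=1(const) G4=NOT G0=NOT 0=1 -> 01111
Step 4: G0=G1=1 G1=(1+1>=2)=1 G2=G0|G3=0|1=1 G3=1(const) G4=NOT G0=NOT 0=1 -> 11111
Step 5: G0=G1=1 G1=(1+1>=2)=1 G2=G0|G3=1|1=1 G3=1(const) G4=NOT G0=NOT 1=0 -> 11110
Step 6: G0=G1=1 G1=(0+1>=2)=0 G2=G0|G3=1|1=1 G3=1(const) G4=NOT G0=NOT 1=0 -> 10110
Step 7: G0=G1=0 G1=(0+1>=2)=0 G2=G0|G3=1|1=1 G3=1(const) G4=NOT G0=NOT 1=0 -> 00110
State from step 7 equals state from step 1 -> cycle length 6

Answer: 6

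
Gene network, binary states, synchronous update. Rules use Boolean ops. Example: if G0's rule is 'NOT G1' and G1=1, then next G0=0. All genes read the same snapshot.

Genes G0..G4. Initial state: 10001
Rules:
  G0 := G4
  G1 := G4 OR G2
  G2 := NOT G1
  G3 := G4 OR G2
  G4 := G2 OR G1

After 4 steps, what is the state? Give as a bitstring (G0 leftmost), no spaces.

Step 1: G0=G4=1 G1=G4|G2=1|0=1 G2=NOT G1=NOT 0=1 G3=G4|G2=1|0=1 G4=G2|G1=0|0=0 -> 11110
Step 2: G0=G4=0 G1=G4|G2=0|1=1 G2=NOT G1=NOT 1=0 G3=G4|G2=0|1=1 G4=G2|G1=1|1=1 -> 01011
Step 3: G0=G4=1 G1=G4|G2=1|0=1 G2=NOT G1=NOT 1=0 G3=G4|G2=1|0=1 G4=G2|G1=0|1=1 -> 11011
Step 4: G0=G4=1 G1=G4|G2=1|0=1 G2=NOT G1=NOT 1=0 G3=G4|G2=1|0=1 G4=G2|G1=0|1=1 -> 11011

11011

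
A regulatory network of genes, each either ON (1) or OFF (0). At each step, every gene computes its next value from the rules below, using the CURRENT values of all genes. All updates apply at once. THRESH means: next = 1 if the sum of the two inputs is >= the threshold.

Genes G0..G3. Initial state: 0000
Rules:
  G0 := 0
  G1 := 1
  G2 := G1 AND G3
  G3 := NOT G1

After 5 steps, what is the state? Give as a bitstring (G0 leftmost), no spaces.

Step 1: G0=0(const) G1=1(const) G2=G1&G3=0&0=0 G3=NOT G1=NOT 0=1 -> 0101
Step 2: G0=0(const) G1=1(const) G2=G1&G3=1&1=1 G3=NOT G1=NOT 1=0 -> 0110
Step 3: G0=0(const) G1=1(const) G2=G1&G3=1&0=0 G3=NOT G1=NOT 1=0 -> 0100
Step 4: G0=0(const) G1=1(const) G2=G1&G3=1&0=0 G3=NOT G1=NOT 1=0 -> 0100
Step 5: G0=0(const) G1=1(const) G2=G1&G3=1&0=0 G3=NOT G1=NOT 1=0 -> 0100

0100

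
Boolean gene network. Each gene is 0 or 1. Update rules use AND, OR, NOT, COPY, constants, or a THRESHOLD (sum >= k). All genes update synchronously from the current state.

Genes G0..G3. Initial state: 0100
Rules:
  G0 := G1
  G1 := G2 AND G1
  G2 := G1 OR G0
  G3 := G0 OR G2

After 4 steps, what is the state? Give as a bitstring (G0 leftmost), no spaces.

Step 1: G0=G1=1 G1=G2&G1=0&1=0 G2=G1|G0=1|0=1 G3=G0|G2=0|0=0 -> 1010
Step 2: G0=G1=0 G1=G2&G1=1&0=0 G2=G1|G0=0|1=1 G3=G0|G2=1|1=1 -> 0011
Step 3: G0=G1=0 G1=G2&G1=1&0=0 G2=G1|G0=0|0=0 G3=G0|G2=0|1=1 -> 0001
Step 4: G0=G1=0 G1=G2&G1=0&0=0 G2=G1|G0=0|0=0 G3=G0|G2=0|0=0 -> 0000

0000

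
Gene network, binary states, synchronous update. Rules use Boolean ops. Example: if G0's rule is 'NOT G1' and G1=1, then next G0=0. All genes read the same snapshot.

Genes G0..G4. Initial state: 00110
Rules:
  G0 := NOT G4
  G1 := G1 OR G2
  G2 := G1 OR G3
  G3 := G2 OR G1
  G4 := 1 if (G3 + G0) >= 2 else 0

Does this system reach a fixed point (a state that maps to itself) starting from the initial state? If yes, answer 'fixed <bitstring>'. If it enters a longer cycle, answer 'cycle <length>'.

Step 0: 00110
Step 1: G0=NOT G4=NOT 0=1 G1=G1|G2=0|1=1 G2=G1|G3=0|1=1 G3=G2|G1=1|0=1 G4=(1+0>=2)=0 -> 11110
Step 2: G0=NOT G4=NOT 0=1 G1=G1|G2=1|1=1 G2=G1|G3=1|1=1 G3=G2|G1=1|1=1 G4=(1+1>=2)=1 -> 11111
Step 3: G0=NOT G4=NOT 1=0 G1=G1|G2=1|1=1 G2=G1|G3=1|1=1 G3=G2|G1=1|1=1 G4=(1+1>=2)=1 -> 01111
Step 4: G0=NOT G4=NOT 1=0 G1=G1|G2=1|1=1 G2=G1|G3=1|1=1 G3=G2|G1=1|1=1 G4=(1+0>=2)=0 -> 01110
Step 5: G0=NOT G4=NOT 0=1 G1=G1|G2=1|1=1 G2=G1|G3=1|1=1 G3=G2|G1=1|1=1 G4=(1+0>=2)=0 -> 11110
Cycle of length 4 starting at step 1 -> no fixed point

Answer: cycle 4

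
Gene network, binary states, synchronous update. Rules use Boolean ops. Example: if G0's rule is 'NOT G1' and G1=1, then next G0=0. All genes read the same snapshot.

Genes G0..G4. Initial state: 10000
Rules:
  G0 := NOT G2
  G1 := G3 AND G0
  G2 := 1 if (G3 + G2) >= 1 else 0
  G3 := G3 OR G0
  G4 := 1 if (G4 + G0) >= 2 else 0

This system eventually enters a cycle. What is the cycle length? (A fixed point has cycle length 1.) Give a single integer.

Step 0: 10000
Step 1: G0=NOT G2=NOT 0=1 G1=G3&G0=0&1=0 G2=(0+0>=1)=0 G3=G3|G0=0|1=1 G4=(0+1>=2)=0 -> 10010
Step 2: G0=NOT G2=NOT 0=1 G1=G3&G0=1&1=1 G2=(1+0>=1)=1 G3=G3|G0=1|1=1 G4=(0+1>=2)=0 -> 11110
Step 3: G0=NOT G2=NOT 1=0 G1=G3&G0=1&1=1 G2=(1+1>=1)=1 G3=G3|G0=1|1=1 G4=(0+1>=2)=0 -> 01110
Step 4: G0=NOT G2=NOT 1=0 G1=G3&G0=1&0=0 G2=(1+1>=1)=1 G3=G3|G0=1|0=1 G4=(0+0>=2)=0 -> 00110
Step 5: G0=NOT G2=NOT 1=0 G1=G3&G0=1&0=0 G2=(1+1>=1)=1 G3=G3|G0=1|0=1 G4=(0+0>=2)=0 -> 00110
State from step 5 equals state from step 4 -> cycle length 1

Answer: 1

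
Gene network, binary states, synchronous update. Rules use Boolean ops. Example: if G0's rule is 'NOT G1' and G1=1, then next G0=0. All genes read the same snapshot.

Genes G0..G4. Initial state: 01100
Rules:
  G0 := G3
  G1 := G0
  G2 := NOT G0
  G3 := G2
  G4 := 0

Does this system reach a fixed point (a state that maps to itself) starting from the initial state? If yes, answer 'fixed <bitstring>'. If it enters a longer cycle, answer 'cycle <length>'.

Step 0: 01100
Step 1: G0=G3=0 G1=G0=0 G2=NOT G0=NOT 0=1 G3=G2=1 G4=0(const) -> 00110
Step 2: G0=G3=1 G1=G0=0 G2=NOT G0=NOT 0=1 G3=G2=1 G4=0(const) -> 10110
Step 3: G0=G3=1 G1=G0=1 G2=NOT G0=NOT 1=0 G3=G2=1 G4=0(const) -> 11010
Step 4: G0=G3=1 G1=G0=1 G2=NOT G0=NOT 1=0 G3=G2=0 G4=0(const) -> 11000
Step 5: G0=G3=0 G1=G0=1 G2=NOT G0=NOT 1=0 G3=G2=0 G4=0(const) -> 01000
Step 6: G0=G3=0 G1=G0=0 G2=NOT G0=NOT 0=1 G3=G2=0 G4=0(const) -> 00100
Step 7: G0=G3=0 G1=G0=0 G2=NOT G0=NOT 0=1 G3=G2=1 G4=0(const) -> 00110
Cycle of length 6 starting at step 1 -> no fixed point

Answer: cycle 6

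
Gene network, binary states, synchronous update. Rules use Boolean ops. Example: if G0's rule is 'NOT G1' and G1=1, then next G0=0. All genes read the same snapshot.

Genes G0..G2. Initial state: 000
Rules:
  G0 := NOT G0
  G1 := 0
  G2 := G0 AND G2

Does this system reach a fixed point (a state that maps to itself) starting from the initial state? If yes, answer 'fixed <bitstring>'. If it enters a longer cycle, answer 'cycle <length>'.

Answer: cycle 2

Derivation:
Step 0: 000
Step 1: G0=NOT G0=NOT 0=1 G1=0(const) G2=G0&G2=0&0=0 -> 100
Step 2: G0=NOT G0=NOT 1=0 G1=0(const) G2=G0&G2=1&0=0 -> 000
Cycle of length 2 starting at step 0 -> no fixed point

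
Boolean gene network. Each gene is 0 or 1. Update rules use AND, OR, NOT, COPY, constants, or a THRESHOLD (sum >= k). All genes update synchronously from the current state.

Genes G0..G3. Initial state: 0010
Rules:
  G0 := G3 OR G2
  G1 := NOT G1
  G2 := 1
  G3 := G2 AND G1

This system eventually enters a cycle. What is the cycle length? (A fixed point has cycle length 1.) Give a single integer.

Step 0: 0010
Step 1: G0=G3|G2=0|1=1 G1=NOT G1=NOT 0=1 G2=1(const) G3=G2&G1=1&0=0 -> 1110
Step 2: G0=G3|G2=0|1=1 G1=NOT G1=NOT 1=0 G2=1(const) G3=G2&G1=1&1=1 -> 1011
Step 3: G0=G3|G2=1|1=1 G1=NOT G1=NOT 0=1 G2=1(const) G3=G2&G1=1&0=0 -> 1110
State from step 3 equals state from step 1 -> cycle length 2

Answer: 2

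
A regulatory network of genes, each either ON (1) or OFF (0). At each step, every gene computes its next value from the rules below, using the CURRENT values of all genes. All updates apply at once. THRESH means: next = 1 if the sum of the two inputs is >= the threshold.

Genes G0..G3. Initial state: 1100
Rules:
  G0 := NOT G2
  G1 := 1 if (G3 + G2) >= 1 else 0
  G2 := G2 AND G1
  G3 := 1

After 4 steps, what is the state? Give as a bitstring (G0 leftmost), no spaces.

Step 1: G0=NOT G2=NOT 0=1 G1=(0+0>=1)=0 G2=G2&G1=0&1=0 G3=1(const) -> 1001
Step 2: G0=NOT G2=NOT 0=1 G1=(1+0>=1)=1 G2=G2&G1=0&0=0 G3=1(const) -> 1101
Step 3: G0=NOT G2=NOT 0=1 G1=(1+0>=1)=1 G2=G2&G1=0&1=0 G3=1(const) -> 1101
Step 4: G0=NOT G2=NOT 0=1 G1=(1+0>=1)=1 G2=G2&G1=0&1=0 G3=1(const) -> 1101

1101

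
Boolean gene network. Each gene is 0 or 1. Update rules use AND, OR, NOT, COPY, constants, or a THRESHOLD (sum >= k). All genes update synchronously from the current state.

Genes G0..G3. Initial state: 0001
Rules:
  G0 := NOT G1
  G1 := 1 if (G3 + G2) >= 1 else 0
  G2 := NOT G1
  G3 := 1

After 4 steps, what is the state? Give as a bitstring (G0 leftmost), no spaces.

Step 1: G0=NOT G1=NOT 0=1 G1=(1+0>=1)=1 G2=NOT G1=NOT 0=1 G3=1(const) -> 1111
Step 2: G0=NOT G1=NOT 1=0 G1=(1+1>=1)=1 G2=NOT G1=NOT 1=0 G3=1(const) -> 0101
Step 3: G0=NOT G1=NOT 1=0 G1=(1+0>=1)=1 G2=NOT G1=NOT 1=0 G3=1(const) -> 0101
Step 4: G0=NOT G1=NOT 1=0 G1=(1+0>=1)=1 G2=NOT G1=NOT 1=0 G3=1(const) -> 0101

0101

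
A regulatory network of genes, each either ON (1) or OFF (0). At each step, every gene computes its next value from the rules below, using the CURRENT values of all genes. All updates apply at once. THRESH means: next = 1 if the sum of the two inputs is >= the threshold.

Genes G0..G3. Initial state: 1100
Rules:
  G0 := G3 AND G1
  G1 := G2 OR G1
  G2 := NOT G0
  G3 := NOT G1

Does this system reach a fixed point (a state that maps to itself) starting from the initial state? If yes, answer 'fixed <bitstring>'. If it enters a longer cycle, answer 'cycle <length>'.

Answer: fixed 0110

Derivation:
Step 0: 1100
Step 1: G0=G3&G1=0&1=0 G1=G2|G1=0|1=1 G2=NOT G0=NOT 1=0 G3=NOT G1=NOT 1=0 -> 0100
Step 2: G0=G3&G1=0&1=0 G1=G2|G1=0|1=1 G2=NOT G0=NOT 0=1 G3=NOT G1=NOT 1=0 -> 0110
Step 3: G0=G3&G1=0&1=0 G1=G2|G1=1|1=1 G2=NOT G0=NOT 0=1 G3=NOT G1=NOT 1=0 -> 0110
Fixed point reached at step 2: 0110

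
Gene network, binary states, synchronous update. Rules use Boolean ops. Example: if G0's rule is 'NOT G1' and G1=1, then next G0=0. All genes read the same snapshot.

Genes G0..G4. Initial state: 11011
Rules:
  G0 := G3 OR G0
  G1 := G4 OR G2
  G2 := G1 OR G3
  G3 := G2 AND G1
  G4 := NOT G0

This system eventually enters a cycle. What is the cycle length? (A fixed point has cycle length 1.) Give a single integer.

Answer: 1

Derivation:
Step 0: 11011
Step 1: G0=G3|G0=1|1=1 G1=G4|G2=1|0=1 G2=G1|G3=1|1=1 G3=G2&G1=0&1=0 G4=NOT G0=NOT 1=0 -> 11100
Step 2: G0=G3|G0=0|1=1 G1=G4|G2=0|1=1 G2=G1|G3=1|0=1 G3=G2&G1=1&1=1 G4=NOT G0=NOT 1=0 -> 11110
Step 3: G0=G3|G0=1|1=1 G1=G4|G2=0|1=1 G2=G1|G3=1|1=1 G3=G2&G1=1&1=1 G4=NOT G0=NOT 1=0 -> 11110
State from step 3 equals state from step 2 -> cycle length 1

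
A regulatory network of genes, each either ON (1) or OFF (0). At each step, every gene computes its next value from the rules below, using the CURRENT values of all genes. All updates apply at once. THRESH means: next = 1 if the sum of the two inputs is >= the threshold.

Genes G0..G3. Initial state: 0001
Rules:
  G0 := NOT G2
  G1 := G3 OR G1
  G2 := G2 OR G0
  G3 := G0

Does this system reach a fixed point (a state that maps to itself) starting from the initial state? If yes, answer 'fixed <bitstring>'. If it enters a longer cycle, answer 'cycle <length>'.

Answer: fixed 0110

Derivation:
Step 0: 0001
Step 1: G0=NOT G2=NOT 0=1 G1=G3|G1=1|0=1 G2=G2|G0=0|0=0 G3=G0=0 -> 1100
Step 2: G0=NOT G2=NOT 0=1 G1=G3|G1=0|1=1 G2=G2|G0=0|1=1 G3=G0=1 -> 1111
Step 3: G0=NOT G2=NOT 1=0 G1=G3|G1=1|1=1 G2=G2|G0=1|1=1 G3=G0=1 -> 0111
Step 4: G0=NOT G2=NOT 1=0 G1=G3|G1=1|1=1 G2=G2|G0=1|0=1 G3=G0=0 -> 0110
Step 5: G0=NOT G2=NOT 1=0 G1=G3|G1=0|1=1 G2=G2|G0=1|0=1 G3=G0=0 -> 0110
Fixed point reached at step 4: 0110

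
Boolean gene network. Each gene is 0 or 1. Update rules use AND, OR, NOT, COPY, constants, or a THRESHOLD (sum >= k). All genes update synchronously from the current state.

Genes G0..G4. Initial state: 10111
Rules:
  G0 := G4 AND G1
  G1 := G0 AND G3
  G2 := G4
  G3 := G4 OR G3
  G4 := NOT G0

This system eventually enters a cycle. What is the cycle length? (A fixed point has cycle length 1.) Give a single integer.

Answer: 1

Derivation:
Step 0: 10111
Step 1: G0=G4&G1=1&0=0 G1=G0&G3=1&1=1 G2=G4=1 G3=G4|G3=1|1=1 G4=NOT G0=NOT 1=0 -> 01110
Step 2: G0=G4&G1=0&1=0 G1=G0&G3=0&1=0 G2=G4=0 G3=G4|G3=0|1=1 G4=NOT G0=NOT 0=1 -> 00011
Step 3: G0=G4&G1=1&0=0 G1=G0&G3=0&1=0 G2=G4=1 G3=G4|G3=1|1=1 G4=NOT G0=NOT 0=1 -> 00111
Step 4: G0=G4&G1=1&0=0 G1=G0&G3=0&1=0 G2=G4=1 G3=G4|G3=1|1=1 G4=NOT G0=NOT 0=1 -> 00111
State from step 4 equals state from step 3 -> cycle length 1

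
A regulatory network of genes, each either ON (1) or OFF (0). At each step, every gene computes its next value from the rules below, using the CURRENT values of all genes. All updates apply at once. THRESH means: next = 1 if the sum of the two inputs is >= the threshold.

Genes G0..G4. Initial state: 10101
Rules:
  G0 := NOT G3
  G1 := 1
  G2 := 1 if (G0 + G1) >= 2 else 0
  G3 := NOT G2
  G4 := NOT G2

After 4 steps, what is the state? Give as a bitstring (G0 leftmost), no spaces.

Step 1: G0=NOT G3=NOT 0=1 G1=1(const) G2=(1+0>=2)=0 G3=NOT G2=NOT 1=0 G4=NOT G2=NOT 1=0 -> 11000
Step 2: G0=NOT G3=NOT 0=1 G1=1(const) G2=(1+1>=2)=1 G3=NOT G2=NOT 0=1 G4=NOT G2=NOT 0=1 -> 11111
Step 3: G0=NOT G3=NOT 1=0 G1=1(const) G2=(1+1>=2)=1 G3=NOT G2=NOT 1=0 G4=NOT G2=NOT 1=0 -> 01100
Step 4: G0=NOT G3=NOT 0=1 G1=1(const) G2=(0+1>=2)=0 G3=NOT G2=NOT 1=0 G4=NOT G2=NOT 1=0 -> 11000

11000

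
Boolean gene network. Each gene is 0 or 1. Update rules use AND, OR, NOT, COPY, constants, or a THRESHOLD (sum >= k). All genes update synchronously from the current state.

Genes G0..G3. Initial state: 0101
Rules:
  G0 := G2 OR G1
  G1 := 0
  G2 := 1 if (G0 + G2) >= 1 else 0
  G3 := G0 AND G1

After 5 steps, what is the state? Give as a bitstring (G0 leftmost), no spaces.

Step 1: G0=G2|G1=0|1=1 G1=0(const) G2=(0+0>=1)=0 G3=G0&G1=0&1=0 -> 1000
Step 2: G0=G2|G1=0|0=0 G1=0(const) G2=(1+0>=1)=1 G3=G0&G1=1&0=0 -> 0010
Step 3: G0=G2|G1=1|0=1 G1=0(const) G2=(0+1>=1)=1 G3=G0&G1=0&0=0 -> 1010
Step 4: G0=G2|G1=1|0=1 G1=0(const) G2=(1+1>=1)=1 G3=G0&G1=1&0=0 -> 1010
Step 5: G0=G2|G1=1|0=1 G1=0(const) G2=(1+1>=1)=1 G3=G0&G1=1&0=0 -> 1010

1010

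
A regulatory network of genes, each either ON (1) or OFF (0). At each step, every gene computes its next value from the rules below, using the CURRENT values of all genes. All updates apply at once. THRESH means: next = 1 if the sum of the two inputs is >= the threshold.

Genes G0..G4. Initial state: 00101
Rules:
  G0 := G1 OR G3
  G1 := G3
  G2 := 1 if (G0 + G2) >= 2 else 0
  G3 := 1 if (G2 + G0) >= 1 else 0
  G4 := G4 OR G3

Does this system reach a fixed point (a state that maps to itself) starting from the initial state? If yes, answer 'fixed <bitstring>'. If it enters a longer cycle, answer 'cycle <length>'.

Answer: fixed 11011

Derivation:
Step 0: 00101
Step 1: G0=G1|G3=0|0=0 G1=G3=0 G2=(0+1>=2)=0 G3=(1+0>=1)=1 G4=G4|G3=1|0=1 -> 00011
Step 2: G0=G1|G3=0|1=1 G1=G3=1 G2=(0+0>=2)=0 G3=(0+0>=1)=0 G4=G4|G3=1|1=1 -> 11001
Step 3: G0=G1|G3=1|0=1 G1=G3=0 G2=(1+0>=2)=0 G3=(0+1>=1)=1 G4=G4|G3=1|0=1 -> 10011
Step 4: G0=G1|G3=0|1=1 G1=G3=1 G2=(1+0>=2)=0 G3=(0+1>=1)=1 G4=G4|G3=1|1=1 -> 11011
Step 5: G0=G1|G3=1|1=1 G1=G3=1 G2=(1+0>=2)=0 G3=(0+1>=1)=1 G4=G4|G3=1|1=1 -> 11011
Fixed point reached at step 4: 11011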